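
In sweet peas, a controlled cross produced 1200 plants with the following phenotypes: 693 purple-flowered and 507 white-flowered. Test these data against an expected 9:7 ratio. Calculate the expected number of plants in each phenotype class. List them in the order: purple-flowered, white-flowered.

Expected counts for N = 1200 under a 9:7 ratio (total parts = 16):
  purple-flowered: 1200 × 9/16 = 675
  white-flowered: 1200 × 7/16 = 525

675, 525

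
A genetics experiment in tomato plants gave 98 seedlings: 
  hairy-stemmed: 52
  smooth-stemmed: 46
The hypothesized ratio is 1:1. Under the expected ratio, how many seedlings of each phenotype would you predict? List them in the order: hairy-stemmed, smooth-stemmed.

Expected counts for N = 98 under a 1:1 ratio (total parts = 2):
  hairy-stemmed: 98 × 1/2 = 49
  smooth-stemmed: 98 × 1/2 = 49

49, 49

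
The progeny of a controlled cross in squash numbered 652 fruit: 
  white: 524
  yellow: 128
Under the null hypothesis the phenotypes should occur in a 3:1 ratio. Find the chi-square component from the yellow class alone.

The 3:1 ratio has 4 parts, so with N = 652 the expected counts are:
  white: 652 × 3/4 = 489
  yellow: 652 × 1/4 = 163
Contribution of yellow: (128 − 163)² / 163 = 7.5153

7.515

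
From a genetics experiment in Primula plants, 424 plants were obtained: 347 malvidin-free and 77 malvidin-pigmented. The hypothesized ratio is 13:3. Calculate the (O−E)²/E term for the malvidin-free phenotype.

0.018

The 13:3 ratio has 16 parts, so with N = 424 the expected counts are:
  malvidin-free: 424 × 13/16 = 344.5
  malvidin-pigmented: 424 × 3/16 = 79.5
Contribution of malvidin-free: (347 − 344.5)² / 344.5 = 0.0181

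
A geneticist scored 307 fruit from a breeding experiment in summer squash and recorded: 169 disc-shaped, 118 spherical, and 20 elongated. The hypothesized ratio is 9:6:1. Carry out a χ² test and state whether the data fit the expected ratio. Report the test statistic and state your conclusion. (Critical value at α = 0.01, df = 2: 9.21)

The 9:6:1 ratio has 16 parts, so with N = 307 the expected counts are:
  disc-shaped: 307 × 9/16 = 172.6875
  spherical: 307 × 6/16 = 115.125
  elongated: 307 × 1/16 = 19.1875
χ² = Σ (O − E)² / E
  disc-shaped: (169 − 172.6875)² / 172.6875 = 0.0787
  spherical: (118 − 115.125)² / 115.125 = 0.0718
  elongated: (20 − 19.1875)² / 19.1875 = 0.0344
χ² = 0.0787 + 0.0718 + 0.0344 = 0.1849 ≈ 0.185
Degrees of freedom = 3 − 1 = 2; critical value at α = 0.01 is 9.21.
Since 0.185 < 9.21, we fail to reject the null hypothesis — the data are consistent with the 9:6:1 ratio.

0.185; consistent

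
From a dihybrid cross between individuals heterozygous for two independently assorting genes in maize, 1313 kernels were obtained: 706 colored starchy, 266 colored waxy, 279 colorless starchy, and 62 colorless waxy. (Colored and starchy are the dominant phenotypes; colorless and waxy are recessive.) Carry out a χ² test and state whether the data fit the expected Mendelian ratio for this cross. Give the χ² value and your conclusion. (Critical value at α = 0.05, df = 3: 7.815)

A dihybrid F₂ with independent assortment and complete dominance at both loci gives a 9:3:3:1 phenotypic ratio.
Expected counts for N = 1313 under a 9:3:3:1 ratio (total parts = 16):
  colored starchy: 1313 × 9/16 = 738.5625
  colored waxy: 1313 × 3/16 = 246.1875
  colorless starchy: 1313 × 3/16 = 246.1875
  colorless waxy: 1313 × 1/16 = 82.0625
χ² = Σ (O − E)² / E
  colored starchy: (706 − 738.5625)² / 738.5625 = 1.4356
  colored waxy: (266 − 246.1875)² / 246.1875 = 1.5945
  colorless starchy: (279 − 246.1875)² / 246.1875 = 4.3733
  colorless waxy: (62 − 82.0625)² / 82.0625 = 4.9048
χ² = 1.4356 + 1.5945 + 4.3733 + 4.9048 = 12.3082 ≈ 12.308
Degrees of freedom = 4 − 1 = 3; critical value at α = 0.05 is 7.815.
Since 12.308 > 7.815, we reject the null hypothesis — the data do not fit the 9:3:3:1 ratio.

12.308; not consistent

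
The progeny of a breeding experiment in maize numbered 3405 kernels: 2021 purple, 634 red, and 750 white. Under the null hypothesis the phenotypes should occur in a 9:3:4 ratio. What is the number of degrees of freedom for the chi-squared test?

2

A goodness-of-fit test with 3 phenotype classes has df = 3 − 1 = 2.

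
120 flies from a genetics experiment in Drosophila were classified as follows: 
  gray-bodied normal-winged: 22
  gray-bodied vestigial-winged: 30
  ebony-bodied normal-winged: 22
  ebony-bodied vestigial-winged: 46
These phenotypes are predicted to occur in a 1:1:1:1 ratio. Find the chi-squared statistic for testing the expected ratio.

12.800

Expected counts for N = 120 under a 1:1:1:1 ratio (total parts = 4):
  gray-bodied normal-winged: 120 × 1/4 = 30
  gray-bodied vestigial-winged: 120 × 1/4 = 30
  ebony-bodied normal-winged: 120 × 1/4 = 30
  ebony-bodied vestigial-winged: 120 × 1/4 = 30
χ² = Σ (O − E)² / E
  gray-bodied normal-winged: (22 − 30)² / 30 = 2.1333
  gray-bodied vestigial-winged: (30 − 30)² / 30 = 0.0000
  ebony-bodied normal-winged: (22 − 30)² / 30 = 2.1333
  ebony-bodied vestigial-winged: (46 − 30)² / 30 = 8.5333
χ² = 2.1333 + 0.0000 + 2.1333 + 8.5333 = 12.7999 ≈ 12.800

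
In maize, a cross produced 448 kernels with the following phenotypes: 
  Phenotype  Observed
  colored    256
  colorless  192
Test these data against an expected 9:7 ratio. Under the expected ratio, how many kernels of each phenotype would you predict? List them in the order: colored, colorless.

Total ratio parts = 16. Expected numbers out of 448:
  colored: 448 × 9/16 = 252
  colorless: 448 × 7/16 = 196

252, 196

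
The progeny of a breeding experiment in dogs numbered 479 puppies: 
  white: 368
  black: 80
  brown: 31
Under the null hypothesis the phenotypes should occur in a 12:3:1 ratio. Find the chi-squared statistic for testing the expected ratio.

Total ratio parts = 16. Expected numbers out of 479:
  white: 479 × 12/16 = 359.25
  black: 479 × 3/16 = 89.8125
  brown: 479 × 1/16 = 29.9375
χ² = Σ (O − E)² / E
  white: (368 − 359.25)² / 359.25 = 0.2131
  black: (80 − 89.8125)² / 89.8125 = 1.0721
  brown: (31 − 29.9375)² / 29.9375 = 0.0377
χ² = 0.2131 + 1.0721 + 0.0377 = 1.3229 ≈ 1.323

1.323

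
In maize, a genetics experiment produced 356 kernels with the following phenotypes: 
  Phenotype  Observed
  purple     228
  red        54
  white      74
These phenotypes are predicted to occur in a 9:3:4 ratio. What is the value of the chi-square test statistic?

8.809

The 9:3:4 ratio has 16 parts, so with N = 356 the expected counts are:
  purple: 356 × 9/16 = 200.25
  red: 356 × 3/16 = 66.75
  white: 356 × 4/16 = 89
χ² = Σ (O − E)² / E
  purple: (228 − 200.25)² / 200.25 = 3.8455
  red: (54 − 66.75)² / 66.75 = 2.4354
  white: (74 − 89)² / 89 = 2.5281
χ² = 3.8455 + 2.4354 + 2.5281 = 8.809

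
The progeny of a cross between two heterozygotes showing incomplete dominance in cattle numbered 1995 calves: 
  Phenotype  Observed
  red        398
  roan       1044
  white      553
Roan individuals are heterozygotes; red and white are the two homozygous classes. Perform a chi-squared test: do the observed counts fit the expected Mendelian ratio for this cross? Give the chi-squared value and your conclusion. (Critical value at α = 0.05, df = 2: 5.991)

28.421; not consistent

With incomplete dominance, a heterozygote × heterozygote cross gives a 1:2:1 phenotypic ratio.
Under the 1:2:1 hypothesis (Σ ratio = 4, N = 1995):
  red: 1995 × 1/4 = 498.75
  roan: 1995 × 2/4 = 997.5
  white: 1995 × 1/4 = 498.75
χ² = Σ (O − E)² / E
  red: (398 − 498.75)² / 498.75 = 20.3520
  roan: (1044 − 997.5)² / 997.5 = 2.1677
  white: (553 − 498.75)² / 498.75 = 5.9009
χ² = 20.3520 + 2.1677 + 5.9009 = 28.4206 ≈ 28.421
Degrees of freedom = 3 − 1 = 2; critical value at α = 0.05 is 5.991.
Since 28.421 > 5.991, we reject the null hypothesis — the data do not fit the 1:2:1 ratio.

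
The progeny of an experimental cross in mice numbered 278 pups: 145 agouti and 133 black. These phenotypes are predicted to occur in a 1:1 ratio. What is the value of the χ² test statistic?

0.518

Under the 1:1 hypothesis (Σ ratio = 2, N = 278):
  agouti: 278 × 1/2 = 139
  black: 278 × 1/2 = 139
χ² = Σ (O − E)² / E
  agouti: (145 − 139)² / 139 = 0.2590
  black: (133 − 139)² / 139 = 0.2590
χ² = 0.2590 + 0.2590 = 0.518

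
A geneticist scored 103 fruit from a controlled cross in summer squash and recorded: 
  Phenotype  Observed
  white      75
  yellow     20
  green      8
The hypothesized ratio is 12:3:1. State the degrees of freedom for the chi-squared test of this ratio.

A goodness-of-fit test with 3 phenotype classes has df = 3 − 1 = 2.

2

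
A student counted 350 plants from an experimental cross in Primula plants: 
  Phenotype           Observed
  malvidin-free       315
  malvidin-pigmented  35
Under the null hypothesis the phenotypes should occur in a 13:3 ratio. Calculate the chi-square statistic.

17.590

Total ratio parts = 16. Expected numbers out of 350:
  malvidin-free: 350 × 13/16 = 284.375
  malvidin-pigmented: 350 × 3/16 = 65.625
χ² = Σ (O − E)² / E
  malvidin-free: (315 − 284.375)² / 284.375 = 3.2981
  malvidin-pigmented: (35 − 65.625)² / 65.625 = 14.2917
χ² = 3.2981 + 14.2917 = 17.5898 ≈ 17.590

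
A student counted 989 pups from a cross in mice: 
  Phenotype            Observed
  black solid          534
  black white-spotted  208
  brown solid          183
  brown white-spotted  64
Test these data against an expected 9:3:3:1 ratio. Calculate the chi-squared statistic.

3.750

The 9:3:3:1 ratio has 16 parts, so with N = 989 the expected counts are:
  black solid: 989 × 9/16 = 556.3125
  black white-spotted: 989 × 3/16 = 185.4375
  brown solid: 989 × 3/16 = 185.4375
  brown white-spotted: 989 × 1/16 = 61.8125
χ² = Σ (O − E)² / E
  black solid: (534 − 556.3125)² / 556.3125 = 0.8949
  black white-spotted: (208 − 185.4375)² / 185.4375 = 2.7452
  brown solid: (183 − 185.4375)² / 185.4375 = 0.0320
  brown white-spotted: (64 − 61.8125)² / 61.8125 = 0.0774
χ² = 0.8949 + 2.7452 + 0.0320 + 0.0774 = 3.7495 ≈ 3.750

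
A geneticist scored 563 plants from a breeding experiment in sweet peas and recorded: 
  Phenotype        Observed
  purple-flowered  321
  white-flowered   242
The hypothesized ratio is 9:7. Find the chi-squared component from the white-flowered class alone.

Under the 9:7 hypothesis (Σ ratio = 16, N = 563):
  purple-flowered: 563 × 9/16 = 316.6875
  white-flowered: 563 × 7/16 = 246.3125
Contribution of white-flowered: (242 − 246.3125)² / 246.3125 = 0.0755

0.076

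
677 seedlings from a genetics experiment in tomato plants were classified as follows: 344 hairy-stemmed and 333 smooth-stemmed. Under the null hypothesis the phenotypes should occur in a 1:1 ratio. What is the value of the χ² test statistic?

Expected counts for N = 677 under a 1:1 ratio (total parts = 2):
  hairy-stemmed: 677 × 1/2 = 338.5
  smooth-stemmed: 677 × 1/2 = 338.5
χ² = Σ (O − E)² / E
  hairy-stemmed: (344 − 338.5)² / 338.5 = 0.0894
  smooth-stemmed: (333 − 338.5)² / 338.5 = 0.0894
χ² = 0.0894 + 0.0894 = 0.1788 ≈ 0.179

0.179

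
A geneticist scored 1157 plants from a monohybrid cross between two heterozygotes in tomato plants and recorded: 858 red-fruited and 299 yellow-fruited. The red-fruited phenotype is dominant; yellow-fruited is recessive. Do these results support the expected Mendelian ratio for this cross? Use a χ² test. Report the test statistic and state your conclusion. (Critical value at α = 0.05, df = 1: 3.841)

For a monohybrid cross between heterozygotes with complete dominance, the expected phenotypic ratio is 3:1.
The 3:1 ratio has 4 parts, so with N = 1157 the expected counts are:
  red-fruited: 1157 × 3/4 = 867.75
  yellow-fruited: 1157 × 1/4 = 289.25
χ² = Σ (O − E)² / E
  red-fruited: (858 − 867.75)² / 867.75 = 0.1096
  yellow-fruited: (299 − 289.25)² / 289.25 = 0.3287
χ² = 0.1096 + 0.3287 = 0.4383 ≈ 0.438
Degrees of freedom = 2 − 1 = 1; critical value at α = 0.05 is 3.841.
Since 0.438 < 3.841, we fail to reject the null hypothesis — the data are consistent with the 3:1 ratio.

0.438; consistent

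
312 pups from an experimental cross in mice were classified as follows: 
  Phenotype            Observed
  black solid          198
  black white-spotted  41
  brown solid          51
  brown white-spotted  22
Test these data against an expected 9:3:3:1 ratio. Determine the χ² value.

Total ratio parts = 16. Expected numbers out of 312:
  black solid: 312 × 9/16 = 175.5
  black white-spotted: 312 × 3/16 = 58.5
  brown solid: 312 × 3/16 = 58.5
  brown white-spotted: 312 × 1/16 = 19.5
χ² = Σ (O − E)² / E
  black solid: (198 − 175.5)² / 175.5 = 2.8846
  black white-spotted: (41 − 58.5)² / 58.5 = 5.2350
  brown solid: (51 − 58.5)² / 58.5 = 0.9615
  brown white-spotted: (22 − 19.5)² / 19.5 = 0.3205
χ² = 2.8846 + 5.2350 + 0.9615 + 0.3205 = 9.4016 ≈ 9.402

9.402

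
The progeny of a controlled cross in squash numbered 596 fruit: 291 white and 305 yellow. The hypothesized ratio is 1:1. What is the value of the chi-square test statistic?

Under the 1:1 hypothesis (Σ ratio = 2, N = 596):
  white: 596 × 1/2 = 298
  yellow: 596 × 1/2 = 298
χ² = Σ (O − E)² / E
  white: (291 − 298)² / 298 = 0.1644
  yellow: (305 − 298)² / 298 = 0.1644
χ² = 0.1644 + 0.1644 = 0.3288 ≈ 0.329

0.329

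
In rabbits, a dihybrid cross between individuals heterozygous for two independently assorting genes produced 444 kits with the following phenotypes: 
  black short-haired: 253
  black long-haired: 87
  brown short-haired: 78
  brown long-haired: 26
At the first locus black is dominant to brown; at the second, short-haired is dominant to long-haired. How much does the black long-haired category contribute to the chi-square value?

0.169

A dihybrid F₂ with independent assortment and complete dominance at both loci gives a 9:3:3:1 phenotypic ratio.
Expected counts for N = 444 under a 9:3:3:1 ratio (total parts = 16):
  black short-haired: 444 × 9/16 = 249.75
  black long-haired: 444 × 3/16 = 83.25
  brown short-haired: 444 × 3/16 = 83.25
  brown long-haired: 444 × 1/16 = 27.75
Contribution of black long-haired: (87 − 83.25)² / 83.25 = 0.1689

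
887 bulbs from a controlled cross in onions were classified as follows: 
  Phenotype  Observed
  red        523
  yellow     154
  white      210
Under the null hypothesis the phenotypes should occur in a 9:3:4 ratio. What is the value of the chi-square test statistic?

2.695

The 9:3:4 ratio has 16 parts, so with N = 887 the expected counts are:
  red: 887 × 9/16 = 498.9375
  yellow: 887 × 3/16 = 166.3125
  white: 887 × 4/16 = 221.75
χ² = Σ (O − E)² / E
  red: (523 − 498.9375)² / 498.9375 = 1.1605
  yellow: (154 − 166.3125)² / 166.3125 = 0.9115
  white: (210 − 221.75)² / 221.75 = 0.6226
χ² = 1.1605 + 0.9115 + 0.6226 = 2.6946 ≈ 2.695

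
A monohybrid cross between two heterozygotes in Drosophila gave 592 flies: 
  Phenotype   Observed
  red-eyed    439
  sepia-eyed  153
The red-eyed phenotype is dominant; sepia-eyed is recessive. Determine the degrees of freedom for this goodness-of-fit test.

For a monohybrid cross between heterozygotes with complete dominance, the expected phenotypic ratio is 3:1.
A goodness-of-fit test with 2 phenotype classes has df = 2 − 1 = 1.

1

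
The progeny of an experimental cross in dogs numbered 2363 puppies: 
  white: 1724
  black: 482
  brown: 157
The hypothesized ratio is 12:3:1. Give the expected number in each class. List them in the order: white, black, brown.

Expected counts for N = 2363 under a 12:3:1 ratio (total parts = 16):
  white: 2363 × 12/16 = 1772.25
  black: 2363 × 3/16 = 443.0625
  brown: 2363 × 1/16 = 147.6875

1772.25, 443.0625, 147.6875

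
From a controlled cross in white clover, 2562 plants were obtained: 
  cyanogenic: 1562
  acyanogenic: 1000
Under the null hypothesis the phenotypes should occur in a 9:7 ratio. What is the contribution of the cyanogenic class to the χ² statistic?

10.138

Expected counts for N = 2562 under a 9:7 ratio (total parts = 16):
  cyanogenic: 2562 × 9/16 = 1441.125
  acyanogenic: 2562 × 7/16 = 1120.875
Contribution of cyanogenic: (1562 − 1441.125)² / 1441.125 = 10.1384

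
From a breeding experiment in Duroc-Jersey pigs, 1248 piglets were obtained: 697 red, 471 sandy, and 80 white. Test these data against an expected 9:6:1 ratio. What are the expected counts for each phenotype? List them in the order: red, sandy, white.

702, 468, 78

Total ratio parts = 16. Expected numbers out of 1248:
  red: 1248 × 9/16 = 702
  sandy: 1248 × 6/16 = 468
  white: 1248 × 1/16 = 78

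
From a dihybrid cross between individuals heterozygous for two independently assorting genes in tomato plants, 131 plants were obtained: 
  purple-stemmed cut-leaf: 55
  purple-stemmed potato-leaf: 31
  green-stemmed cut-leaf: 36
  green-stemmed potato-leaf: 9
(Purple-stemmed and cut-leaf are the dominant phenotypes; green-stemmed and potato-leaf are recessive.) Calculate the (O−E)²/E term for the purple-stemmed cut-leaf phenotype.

A dihybrid F₂ with independent assortment and complete dominance at both loci gives a 9:3:3:1 phenotypic ratio.
Expected counts for N = 131 under a 9:3:3:1 ratio (total parts = 16):
  purple-stemmed cut-leaf: 131 × 9/16 = 73.6875
  purple-stemmed potato-leaf: 131 × 3/16 = 24.5625
  green-stemmed cut-leaf: 131 × 3/16 = 24.5625
  green-stemmed potato-leaf: 131 × 1/16 = 8.1875
Contribution of purple-stemmed cut-leaf: (55 − 73.6875)² / 73.6875 = 4.7392

4.739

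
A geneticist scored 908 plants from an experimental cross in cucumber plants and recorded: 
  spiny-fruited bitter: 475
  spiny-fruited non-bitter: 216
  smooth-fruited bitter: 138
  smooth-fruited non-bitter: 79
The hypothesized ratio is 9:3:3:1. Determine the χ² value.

Expected counts for N = 908 under a 9:3:3:1 ratio (total parts = 16):
  spiny-fruited bitter: 908 × 9/16 = 510.75
  spiny-fruited non-bitter: 908 × 3/16 = 170.25
  smooth-fruited bitter: 908 × 3/16 = 170.25
  smooth-fruited non-bitter: 908 × 1/16 = 56.75
χ² = Σ (O − E)² / E
  spiny-fruited bitter: (475 − 510.75)² / 510.75 = 2.5023
  spiny-fruited non-bitter: (216 − 170.25)² / 170.25 = 12.2941
  smooth-fruited bitter: (138 − 170.25)² / 170.25 = 6.1090
  smooth-fruited non-bitter: (79 − 56.75)² / 56.75 = 8.7236
χ² = 2.5023 + 12.2941 + 6.1090 + 8.7236 = 29.629

29.629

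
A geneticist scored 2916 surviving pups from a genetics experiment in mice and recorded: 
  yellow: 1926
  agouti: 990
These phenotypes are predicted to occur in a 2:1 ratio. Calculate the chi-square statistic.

Expected counts for N = 2916 under a 2:1 ratio (total parts = 3):
  yellow: 2916 × 2/3 = 1944
  agouti: 2916 × 1/3 = 972
χ² = Σ (O − E)² / E
  yellow: (1926 − 1944)² / 1944 = 0.1667
  agouti: (990 − 972)² / 972 = 0.3333
χ² = 0.1667 + 0.3333 = 0.500

0.500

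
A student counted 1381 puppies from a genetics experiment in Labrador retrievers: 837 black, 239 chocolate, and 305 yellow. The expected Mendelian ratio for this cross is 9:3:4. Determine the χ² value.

Under the 9:3:4 hypothesis (Σ ratio = 16, N = 1381):
  black: 1381 × 9/16 = 776.8125
  chocolate: 1381 × 3/16 = 258.9375
  yellow: 1381 × 4/16 = 345.25
χ² = Σ (O − E)² / E
  black: (837 − 776.8125)² / 776.8125 = 4.6633
  chocolate: (239 − 258.9375)² / 258.9375 = 1.5351
  yellow: (305 − 345.25)² / 345.25 = 4.6924
χ² = 4.6633 + 1.5351 + 4.6924 = 10.8908 ≈ 10.891

10.891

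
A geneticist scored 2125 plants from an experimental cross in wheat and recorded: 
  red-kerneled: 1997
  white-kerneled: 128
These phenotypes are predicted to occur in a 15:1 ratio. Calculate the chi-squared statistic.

The 15:1 ratio has 16 parts, so with N = 2125 the expected counts are:
  red-kerneled: 2125 × 15/16 = 1992.1875
  white-kerneled: 2125 × 1/16 = 132.8125
χ² = Σ (O − E)² / E
  red-kerneled: (1997 − 1992.1875)² / 1992.1875 = 0.0116
  white-kerneled: (128 − 132.8125)² / 132.8125 = 0.1744
χ² = 0.0116 + 0.1744 = 0.186

0.186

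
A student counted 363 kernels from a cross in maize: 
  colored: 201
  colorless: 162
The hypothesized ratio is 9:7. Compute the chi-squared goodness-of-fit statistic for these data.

Expected counts for N = 363 under a 9:7 ratio (total parts = 16):
  colored: 363 × 9/16 = 204.1875
  colorless: 363 × 7/16 = 158.8125
χ² = Σ (O − E)² / E
  colored: (201 − 204.1875)² / 204.1875 = 0.0498
  colorless: (162 − 158.8125)² / 158.8125 = 0.0640
χ² = 0.0498 + 0.0640 = 0.1138 ≈ 0.114

0.114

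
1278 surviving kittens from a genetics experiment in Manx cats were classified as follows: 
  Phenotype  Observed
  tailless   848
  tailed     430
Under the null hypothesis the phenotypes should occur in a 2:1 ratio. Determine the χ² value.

Expected counts for N = 1278 under a 2:1 ratio (total parts = 3):
  tailless: 1278 × 2/3 = 852
  tailed: 1278 × 1/3 = 426
χ² = Σ (O − E)² / E
  tailless: (848 − 852)² / 852 = 0.0188
  tailed: (430 − 426)² / 426 = 0.0376
χ² = 0.0188 + 0.0376 = 0.0564 ≈ 0.056

0.056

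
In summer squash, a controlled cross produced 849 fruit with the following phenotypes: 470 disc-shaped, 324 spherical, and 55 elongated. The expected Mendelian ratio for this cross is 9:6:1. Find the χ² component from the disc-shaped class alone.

Under the 9:6:1 hypothesis (Σ ratio = 16, N = 849):
  disc-shaped: 849 × 9/16 = 477.5625
  spherical: 849 × 6/16 = 318.375
  elongated: 849 × 1/16 = 53.0625
Contribution of disc-shaped: (470 − 477.5625)² / 477.5625 = 0.1198

0.120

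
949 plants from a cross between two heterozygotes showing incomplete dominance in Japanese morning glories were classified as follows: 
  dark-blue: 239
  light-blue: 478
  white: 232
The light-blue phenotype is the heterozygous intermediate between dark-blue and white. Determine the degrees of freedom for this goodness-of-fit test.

With incomplete dominance, a heterozygote × heterozygote cross gives a 1:2:1 phenotypic ratio.
A goodness-of-fit test with 3 phenotype classes has df = 3 − 1 = 2.

2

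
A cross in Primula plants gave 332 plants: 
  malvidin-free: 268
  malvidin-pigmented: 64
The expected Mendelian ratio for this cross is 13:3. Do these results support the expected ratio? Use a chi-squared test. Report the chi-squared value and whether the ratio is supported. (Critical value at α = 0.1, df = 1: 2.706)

The 13:3 ratio has 16 parts, so with N = 332 the expected counts are:
  malvidin-free: 332 × 13/16 = 269.75
  malvidin-pigmented: 332 × 3/16 = 62.25
χ² = Σ (O − E)² / E
  malvidin-free: (268 − 269.75)² / 269.75 = 0.0114
  malvidin-pigmented: (64 − 62.25)² / 62.25 = 0.0492
χ² = 0.0114 + 0.0492 = 0.0606 ≈ 0.061
Degrees of freedom = 2 − 1 = 1; critical value at α = 0.1 is 2.706.
Since 0.061 < 2.706, we fail to reject the null hypothesis — the data are consistent with the 13:3 ratio.

0.061; consistent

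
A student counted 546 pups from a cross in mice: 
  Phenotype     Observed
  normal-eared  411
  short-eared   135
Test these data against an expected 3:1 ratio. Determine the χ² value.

Total ratio parts = 4. Expected numbers out of 546:
  normal-eared: 546 × 3/4 = 409.5
  short-eared: 546 × 1/4 = 136.5
χ² = Σ (O − E)² / E
  normal-eared: (411 − 409.5)² / 409.5 = 0.0055
  short-eared: (135 − 136.5)² / 136.5 = 0.0165
χ² = 0.0055 + 0.0165 = 0.022

0.022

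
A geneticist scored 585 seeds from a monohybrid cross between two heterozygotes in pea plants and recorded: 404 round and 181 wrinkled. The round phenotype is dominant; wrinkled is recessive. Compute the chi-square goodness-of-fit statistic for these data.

11.009

For a monohybrid cross between heterozygotes with complete dominance, the expected phenotypic ratio is 3:1.
Expected counts for N = 585 under a 3:1 ratio (total parts = 4):
  round: 585 × 3/4 = 438.75
  wrinkled: 585 × 1/4 = 146.25
χ² = Σ (O − E)² / E
  round: (404 − 438.75)² / 438.75 = 2.7523
  wrinkled: (181 − 146.25)² / 146.25 = 8.2568
χ² = 2.7523 + 8.2568 = 11.0091 ≈ 11.009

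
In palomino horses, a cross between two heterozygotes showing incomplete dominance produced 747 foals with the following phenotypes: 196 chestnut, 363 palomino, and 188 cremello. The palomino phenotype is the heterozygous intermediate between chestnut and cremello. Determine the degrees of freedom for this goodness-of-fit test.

2

With incomplete dominance, a heterozygote × heterozygote cross gives a 1:2:1 phenotypic ratio.
A goodness-of-fit test with 3 phenotype classes has df = 3 − 1 = 2.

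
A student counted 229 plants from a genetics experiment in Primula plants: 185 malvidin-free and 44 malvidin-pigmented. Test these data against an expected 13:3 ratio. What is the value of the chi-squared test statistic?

Under the 13:3 hypothesis (Σ ratio = 16, N = 229):
  malvidin-free: 229 × 13/16 = 186.0625
  malvidin-pigmented: 229 × 3/16 = 42.9375
χ² = Σ (O − E)² / E
  malvidin-free: (185 − 186.0625)² / 186.0625 = 0.0061
  malvidin-pigmented: (44 − 42.9375)² / 42.9375 = 0.0263
χ² = 0.0061 + 0.0263 = 0.0324 ≈ 0.032

0.032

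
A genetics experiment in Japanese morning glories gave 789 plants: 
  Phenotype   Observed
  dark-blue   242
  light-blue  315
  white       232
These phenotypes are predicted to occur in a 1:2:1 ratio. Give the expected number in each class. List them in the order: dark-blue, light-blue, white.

Total ratio parts = 4. Expected numbers out of 789:
  dark-blue: 789 × 1/4 = 197.25
  light-blue: 789 × 2/4 = 394.5
  white: 789 × 1/4 = 197.25

197.25, 394.5, 197.25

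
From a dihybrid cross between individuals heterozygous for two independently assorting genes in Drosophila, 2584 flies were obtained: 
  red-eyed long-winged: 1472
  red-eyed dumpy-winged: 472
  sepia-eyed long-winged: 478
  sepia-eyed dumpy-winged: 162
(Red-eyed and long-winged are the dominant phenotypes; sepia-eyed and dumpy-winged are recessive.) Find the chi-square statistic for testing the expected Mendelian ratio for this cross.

A dihybrid F₂ with independent assortment and complete dominance at both loci gives a 9:3:3:1 phenotypic ratio.
Expected counts for N = 2584 under a 9:3:3:1 ratio (total parts = 16):
  red-eyed long-winged: 2584 × 9/16 = 1453.5
  red-eyed dumpy-winged: 2584 × 3/16 = 484.5
  sepia-eyed long-winged: 2584 × 3/16 = 484.5
  sepia-eyed dumpy-winged: 2584 × 1/16 = 161.5
χ² = Σ (O − E)² / E
  red-eyed long-winged: (1472 − 1453.5)² / 1453.5 = 0.2355
  red-eyed dumpy-winged: (472 − 484.5)² / 484.5 = 0.3225
  sepia-eyed long-winged: (478 − 484.5)² / 484.5 = 0.0872
  sepia-eyed dumpy-winged: (162 − 161.5)² / 161.5 = 0.0015
χ² = 0.2355 + 0.3225 + 0.0872 + 0.0015 = 0.6467 ≈ 0.647

0.647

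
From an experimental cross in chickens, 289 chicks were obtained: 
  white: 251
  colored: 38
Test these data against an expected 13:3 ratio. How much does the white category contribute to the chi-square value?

Total ratio parts = 16. Expected numbers out of 289:
  white: 289 × 13/16 = 234.8125
  colored: 289 × 3/16 = 54.1875
Contribution of white: (251 − 234.8125)² / 234.8125 = 1.1159

1.116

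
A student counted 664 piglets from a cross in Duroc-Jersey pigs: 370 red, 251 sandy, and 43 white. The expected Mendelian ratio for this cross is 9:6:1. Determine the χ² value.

0.103

Expected counts for N = 664 under a 9:6:1 ratio (total parts = 16):
  red: 664 × 9/16 = 373.5
  sandy: 664 × 6/16 = 249
  white: 664 × 1/16 = 41.5
χ² = Σ (O − E)² / E
  red: (370 − 373.5)² / 373.5 = 0.0328
  sandy: (251 − 249)² / 249 = 0.0161
  white: (43 − 41.5)² / 41.5 = 0.0542
χ² = 0.0328 + 0.0161 + 0.0542 = 0.1031 ≈ 0.103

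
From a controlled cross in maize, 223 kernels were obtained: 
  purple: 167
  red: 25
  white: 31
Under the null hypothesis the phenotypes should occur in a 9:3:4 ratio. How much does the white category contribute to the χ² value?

Under the 9:3:4 hypothesis (Σ ratio = 16, N = 223):
  purple: 223 × 9/16 = 125.4375
  red: 223 × 3/16 = 41.8125
  white: 223 × 4/16 = 55.75
Contribution of white: (31 − 55.75)² / 55.75 = 10.9877

10.988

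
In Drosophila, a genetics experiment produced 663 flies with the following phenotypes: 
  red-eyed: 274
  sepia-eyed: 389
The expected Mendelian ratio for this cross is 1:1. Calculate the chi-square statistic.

19.947

Expected counts for N = 663 under a 1:1 ratio (total parts = 2):
  red-eyed: 663 × 1/2 = 331.5
  sepia-eyed: 663 × 1/2 = 331.5
χ² = Σ (O − E)² / E
  red-eyed: (274 − 331.5)² / 331.5 = 9.9736
  sepia-eyed: (389 − 331.5)² / 331.5 = 9.9736
χ² = 9.9736 + 9.9736 = 19.9472 ≈ 19.947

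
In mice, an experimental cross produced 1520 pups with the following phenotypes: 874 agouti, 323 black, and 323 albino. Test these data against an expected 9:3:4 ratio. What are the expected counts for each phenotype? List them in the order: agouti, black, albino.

The 9:3:4 ratio has 16 parts, so with N = 1520 the expected counts are:
  agouti: 1520 × 9/16 = 855
  black: 1520 × 3/16 = 285
  albino: 1520 × 4/16 = 380

855, 285, 380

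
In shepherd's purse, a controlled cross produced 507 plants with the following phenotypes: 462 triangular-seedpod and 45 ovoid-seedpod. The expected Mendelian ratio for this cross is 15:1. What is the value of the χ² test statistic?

Expected counts for N = 507 under a 15:1 ratio (total parts = 16):
  triangular-seedpod: 507 × 15/16 = 475.3125
  ovoid-seedpod: 507 × 1/16 = 31.6875
χ² = Σ (O − E)² / E
  triangular-seedpod: (462 − 475.3125)² / 475.3125 = 0.3729
  ovoid-seedpod: (45 − 31.6875)² / 31.6875 = 5.5928
χ² = 0.3729 + 5.5928 = 5.9657 ≈ 5.966

5.966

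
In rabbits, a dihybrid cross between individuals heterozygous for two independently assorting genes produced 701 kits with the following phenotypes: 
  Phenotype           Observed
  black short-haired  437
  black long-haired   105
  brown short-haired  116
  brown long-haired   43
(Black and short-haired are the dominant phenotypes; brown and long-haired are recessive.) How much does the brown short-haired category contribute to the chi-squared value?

1.813

A dihybrid F₂ with independent assortment and complete dominance at both loci gives a 9:3:3:1 phenotypic ratio.
Total ratio parts = 16. Expected numbers out of 701:
  black short-haired: 701 × 9/16 = 394.3125
  black long-haired: 701 × 3/16 = 131.4375
  brown short-haired: 701 × 3/16 = 131.4375
  brown long-haired: 701 × 1/16 = 43.8125
Contribution of brown short-haired: (116 − 131.4375)² / 131.4375 = 1.8132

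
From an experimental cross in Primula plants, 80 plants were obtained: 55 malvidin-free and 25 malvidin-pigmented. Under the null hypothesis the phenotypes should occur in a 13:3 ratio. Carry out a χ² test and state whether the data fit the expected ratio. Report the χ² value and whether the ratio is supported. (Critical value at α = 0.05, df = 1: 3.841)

Under the 13:3 hypothesis (Σ ratio = 16, N = 80):
  malvidin-free: 80 × 13/16 = 65
  malvidin-pigmented: 80 × 3/16 = 15
χ² = Σ (O − E)² / E
  malvidin-free: (55 − 65)² / 65 = 1.5385
  malvidin-pigmented: (25 − 15)² / 15 = 6.6667
χ² = 1.5385 + 6.6667 = 8.2052 ≈ 8.205
Degrees of freedom = 2 − 1 = 1; critical value at α = 0.05 is 3.841.
Since 8.205 > 3.841, we reject the null hypothesis — the data do not fit the 13:3 ratio.

8.205; not consistent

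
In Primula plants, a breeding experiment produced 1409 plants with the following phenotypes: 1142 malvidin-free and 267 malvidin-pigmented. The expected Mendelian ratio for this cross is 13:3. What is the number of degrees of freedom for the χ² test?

1

A goodness-of-fit test with 2 phenotype classes has df = 2 − 1 = 1.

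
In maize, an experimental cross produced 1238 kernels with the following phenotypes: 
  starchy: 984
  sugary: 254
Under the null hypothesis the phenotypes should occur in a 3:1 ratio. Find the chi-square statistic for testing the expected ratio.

13.270

The 3:1 ratio has 4 parts, so with N = 1238 the expected counts are:
  starchy: 1238 × 3/4 = 928.5
  sugary: 1238 × 1/4 = 309.5
χ² = Σ (O − E)² / E
  starchy: (984 − 928.5)² / 928.5 = 3.3174
  sugary: (254 − 309.5)² / 309.5 = 9.9523
χ² = 3.3174 + 9.9523 = 13.2697 ≈ 13.270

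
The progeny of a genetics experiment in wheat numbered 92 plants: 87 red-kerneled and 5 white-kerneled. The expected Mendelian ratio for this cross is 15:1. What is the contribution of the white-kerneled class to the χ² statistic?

The 15:1 ratio has 16 parts, so with N = 92 the expected counts are:
  red-kerneled: 92 × 15/16 = 86.25
  white-kerneled: 92 × 1/16 = 5.75
Contribution of white-kerneled: (5 − 5.75)² / 5.75 = 0.0978

0.098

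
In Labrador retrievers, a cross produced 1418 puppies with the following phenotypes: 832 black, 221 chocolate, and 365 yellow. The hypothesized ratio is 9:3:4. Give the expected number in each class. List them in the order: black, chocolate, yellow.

797.625, 265.875, 354.5

Under the 9:3:4 hypothesis (Σ ratio = 16, N = 1418):
  black: 1418 × 9/16 = 797.625
  chocolate: 1418 × 3/16 = 265.875
  yellow: 1418 × 4/16 = 354.5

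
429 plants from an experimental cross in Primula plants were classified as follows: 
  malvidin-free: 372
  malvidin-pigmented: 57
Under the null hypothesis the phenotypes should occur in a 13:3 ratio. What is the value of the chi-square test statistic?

Expected counts for N = 429 under a 13:3 ratio (total parts = 16):
  malvidin-free: 429 × 13/16 = 348.5625
  malvidin-pigmented: 429 × 3/16 = 80.4375
χ² = Σ (O − E)² / E
  malvidin-free: (372 − 348.5625)² / 348.5625 = 1.5759
  malvidin-pigmented: (57 − 80.4375)² / 80.4375 = 6.8291
χ² = 1.5759 + 6.8291 = 8.405

8.405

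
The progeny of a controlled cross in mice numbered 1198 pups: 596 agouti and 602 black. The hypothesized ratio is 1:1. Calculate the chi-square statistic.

0.030

The 1:1 ratio has 2 parts, so with N = 1198 the expected counts are:
  agouti: 1198 × 1/2 = 599
  black: 1198 × 1/2 = 599
χ² = Σ (O − E)² / E
  agouti: (596 − 599)² / 599 = 0.0150
  black: (602 − 599)² / 599 = 0.0150
χ² = 0.0150 + 0.0150 = 0.030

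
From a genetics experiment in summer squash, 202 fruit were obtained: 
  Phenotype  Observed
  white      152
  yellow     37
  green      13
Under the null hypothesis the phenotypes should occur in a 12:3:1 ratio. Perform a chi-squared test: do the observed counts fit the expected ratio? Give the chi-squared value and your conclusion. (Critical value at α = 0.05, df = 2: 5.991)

0.033; consistent

Expected counts for N = 202 under a 12:3:1 ratio (total parts = 16):
  white: 202 × 12/16 = 151.5
  yellow: 202 × 3/16 = 37.875
  green: 202 × 1/16 = 12.625
χ² = Σ (O − E)² / E
  white: (152 − 151.5)² / 151.5 = 0.0017
  yellow: (37 − 37.875)² / 37.875 = 0.0202
  green: (13 − 12.625)² / 12.625 = 0.0111
χ² = 0.0017 + 0.0202 + 0.0111 = 0.033
Degrees of freedom = 3 − 1 = 2; critical value at α = 0.05 is 5.991.
Since 0.033 < 5.991, we fail to reject the null hypothesis — the data are consistent with the 12:3:1 ratio.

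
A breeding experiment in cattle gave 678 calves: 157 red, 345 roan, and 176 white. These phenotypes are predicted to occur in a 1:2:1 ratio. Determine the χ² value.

Expected counts for N = 678 under a 1:2:1 ratio (total parts = 4):
  red: 678 × 1/4 = 169.5
  roan: 678 × 2/4 = 339
  white: 678 × 1/4 = 169.5
χ² = Σ (O − E)² / E
  red: (157 − 169.5)² / 169.5 = 0.9218
  roan: (345 − 339)² / 339 = 0.1062
  white: (176 − 169.5)² / 169.5 = 0.2493
χ² = 0.9218 + 0.1062 + 0.2493 = 1.2773 ≈ 1.277

1.277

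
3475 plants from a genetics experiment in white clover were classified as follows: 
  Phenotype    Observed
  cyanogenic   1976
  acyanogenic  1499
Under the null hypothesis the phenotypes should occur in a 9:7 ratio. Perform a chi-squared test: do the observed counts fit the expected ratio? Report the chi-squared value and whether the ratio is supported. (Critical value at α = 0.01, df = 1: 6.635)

Expected counts for N = 3475 under a 9:7 ratio (total parts = 16):
  cyanogenic: 3475 × 9/16 = 1954.6875
  acyanogenic: 3475 × 7/16 = 1520.3125
χ² = Σ (O − E)² / E
  cyanogenic: (1976 − 1954.6875)² / 1954.6875 = 0.2324
  acyanogenic: (1499 − 1520.3125)² / 1520.3125 = 0.2988
χ² = 0.2324 + 0.2988 = 0.5312 ≈ 0.531
Degrees of freedom = 2 − 1 = 1; critical value at α = 0.01 is 6.635.
Since 0.531 < 6.635, we fail to reject the null hypothesis — the data are consistent with the 9:7 ratio.

0.531; consistent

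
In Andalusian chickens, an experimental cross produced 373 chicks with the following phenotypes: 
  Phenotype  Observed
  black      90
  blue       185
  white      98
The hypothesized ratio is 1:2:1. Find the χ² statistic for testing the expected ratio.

The 1:2:1 ratio has 4 parts, so with N = 373 the expected counts are:
  black: 373 × 1/4 = 93.25
  blue: 373 × 2/4 = 186.5
  white: 373 × 1/4 = 93.25
χ² = Σ (O − E)² / E
  black: (90 − 93.25)² / 93.25 = 0.1133
  blue: (185 − 186.5)² / 186.5 = 0.0121
  white: (98 − 93.25)² / 93.25 = 0.2420
χ² = 0.1133 + 0.0121 + 0.2420 = 0.3674 ≈ 0.367

0.367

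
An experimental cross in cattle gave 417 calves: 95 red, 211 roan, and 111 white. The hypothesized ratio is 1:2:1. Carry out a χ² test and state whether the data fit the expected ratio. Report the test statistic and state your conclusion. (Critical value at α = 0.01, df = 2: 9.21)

1.288; consistent

Expected counts for N = 417 under a 1:2:1 ratio (total parts = 4):
  red: 417 × 1/4 = 104.25
  roan: 417 × 2/4 = 208.5
  white: 417 × 1/4 = 104.25
χ² = Σ (O − E)² / E
  red: (95 − 104.25)² / 104.25 = 0.8207
  roan: (211 − 208.5)² / 208.5 = 0.0300
  white: (111 − 104.25)² / 104.25 = 0.4371
χ² = 0.8207 + 0.0300 + 0.4371 = 1.2878 ≈ 1.288
Degrees of freedom = 3 − 1 = 2; critical value at α = 0.01 is 9.21.
Since 1.288 < 9.21, we fail to reject the null hypothesis — the data are consistent with the 1:2:1 ratio.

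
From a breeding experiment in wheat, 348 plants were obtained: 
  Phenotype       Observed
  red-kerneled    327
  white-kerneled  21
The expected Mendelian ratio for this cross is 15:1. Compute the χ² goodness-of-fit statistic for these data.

The 15:1 ratio has 16 parts, so with N = 348 the expected counts are:
  red-kerneled: 348 × 15/16 = 326.25
  white-kerneled: 348 × 1/16 = 21.75
χ² = Σ (O − E)² / E
  red-kerneled: (327 − 326.25)² / 326.25 = 0.0017
  white-kerneled: (21 − 21.75)² / 21.75 = 0.0259
χ² = 0.0017 + 0.0259 = 0.0276 ≈ 0.028

0.028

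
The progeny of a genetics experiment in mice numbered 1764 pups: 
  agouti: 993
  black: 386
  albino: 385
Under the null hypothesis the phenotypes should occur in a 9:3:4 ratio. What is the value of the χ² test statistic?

16.341

Under the 9:3:4 hypothesis (Σ ratio = 16, N = 1764):
  agouti: 1764 × 9/16 = 992.25
  black: 1764 × 3/16 = 330.75
  albino: 1764 × 4/16 = 441
χ² = Σ (O − E)² / E
  agouti: (993 − 992.25)² / 992.25 = 0.0006
  black: (386 − 330.75)² / 330.75 = 9.2292
  albino: (385 − 441)² / 441 = 7.1111
χ² = 0.0006 + 9.2292 + 7.1111 = 16.3409 ≈ 16.341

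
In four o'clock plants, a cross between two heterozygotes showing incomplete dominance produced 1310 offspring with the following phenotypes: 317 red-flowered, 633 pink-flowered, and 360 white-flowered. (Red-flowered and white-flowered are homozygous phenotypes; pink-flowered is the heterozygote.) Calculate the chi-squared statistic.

4.301

With incomplete dominance, a heterozygote × heterozygote cross gives a 1:2:1 phenotypic ratio.
Total ratio parts = 4. Expected numbers out of 1310:
  red-flowered: 1310 × 1/4 = 327.5
  pink-flowered: 1310 × 2/4 = 655
  white-flowered: 1310 × 1/4 = 327.5
χ² = Σ (O − E)² / E
  red-flowered: (317 − 327.5)² / 327.5 = 0.3366
  pink-flowered: (633 − 655)² / 655 = 0.7389
  white-flowered: (360 − 327.5)² / 327.5 = 3.2252
χ² = 0.3366 + 0.7389 + 3.2252 = 4.3007 ≈ 4.301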